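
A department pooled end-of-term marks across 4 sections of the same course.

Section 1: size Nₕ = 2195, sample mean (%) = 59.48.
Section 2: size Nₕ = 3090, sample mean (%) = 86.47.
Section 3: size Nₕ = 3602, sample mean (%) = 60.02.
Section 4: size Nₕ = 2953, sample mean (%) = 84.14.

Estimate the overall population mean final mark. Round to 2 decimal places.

x̄_st = (Σ Nₕx̄ₕ) / (Σ Nₕ) = (2195·59.48 + 3090·86.47 + 3602·60.02 + 2953·84.14) / 11840
= 862408.36 / 11840 = 72.8385... → 72.84.

72.84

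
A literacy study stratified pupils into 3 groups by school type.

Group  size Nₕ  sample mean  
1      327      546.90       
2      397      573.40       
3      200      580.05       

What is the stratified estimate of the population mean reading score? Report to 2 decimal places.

N = 327 + 397 + 200 = 924.
The stratified mean weights each stratum mean by its population share Nₕ/N.
Σ Nₕx̄ₕ = 327·546.90 + 397·573.40 + 200·580.05 = 178836.3 + 227639.8 + 116010 = 522486.1.
Divide by N: 522486.1 / 924 = 565.4611... → 565.46.

565.46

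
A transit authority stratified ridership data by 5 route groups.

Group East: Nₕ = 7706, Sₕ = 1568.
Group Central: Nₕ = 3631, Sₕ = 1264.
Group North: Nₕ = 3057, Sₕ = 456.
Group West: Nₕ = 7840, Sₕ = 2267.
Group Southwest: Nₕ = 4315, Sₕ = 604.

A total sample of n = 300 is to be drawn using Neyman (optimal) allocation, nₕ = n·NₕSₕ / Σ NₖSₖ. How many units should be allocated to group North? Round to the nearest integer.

11

East: NₕSₕ = 7706·1568 = 12083008
Central: NₕSₕ = 3631·1264 = 4589584
North: NₕSₕ = 3057·456 = 1393992
West: NₕSₕ = 7840·2267 = 17773280
Southwest: NₕSₕ = 4315·604 = 2606260
Σ NₕSₕ = 38446124.
n_North = 300·1393992/38446124 = 10.877... → 11.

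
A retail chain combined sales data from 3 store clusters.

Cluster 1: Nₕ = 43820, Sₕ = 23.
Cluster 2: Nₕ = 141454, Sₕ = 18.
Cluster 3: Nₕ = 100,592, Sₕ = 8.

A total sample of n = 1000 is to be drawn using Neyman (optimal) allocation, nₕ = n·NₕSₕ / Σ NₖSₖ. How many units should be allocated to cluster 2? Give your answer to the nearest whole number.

1: NₕSₕ = 43820·23 = 1007860
2: NₕSₕ = 141454·18 = 2546172
3: NₕSₕ = 100592·8 = 804736
Σ NₕSₕ = 4358768.
n_2 = 1000·2546172/4358768 = 584.149... → 584.

584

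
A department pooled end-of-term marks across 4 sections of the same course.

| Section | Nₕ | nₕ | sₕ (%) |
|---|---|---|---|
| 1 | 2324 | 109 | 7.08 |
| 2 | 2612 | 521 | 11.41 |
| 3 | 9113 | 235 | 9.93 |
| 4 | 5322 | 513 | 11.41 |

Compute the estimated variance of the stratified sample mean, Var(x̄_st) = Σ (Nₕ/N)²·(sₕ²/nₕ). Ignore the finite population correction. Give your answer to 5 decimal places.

0.12318

N = 19371; Wₕ = Nₕ/N.
section 1: (2324/19371)²·7.08²/109 = 0.00661924
section 2: (2612/19371)²·11.41²/521 = 0.00454335
section 3: (9113/19371)²·9.93²/235 = 0.09286441
section 4: (5322/19371)²·11.41²/513 = 0.01915577
Sum = 0.12318276 → 0.12318.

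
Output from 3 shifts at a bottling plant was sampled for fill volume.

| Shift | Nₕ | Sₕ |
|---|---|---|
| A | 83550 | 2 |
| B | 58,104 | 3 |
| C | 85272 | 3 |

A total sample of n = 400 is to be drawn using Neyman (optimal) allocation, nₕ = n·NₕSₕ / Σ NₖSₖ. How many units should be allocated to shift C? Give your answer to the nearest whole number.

Σ NₕSₕ = 83550·2 + 58104·3 + 85272·3 = 597228.
Share for C: 255816/597228 = 0.42834.
n_C = 400 × 0.42834 = 171.336... → 171.

171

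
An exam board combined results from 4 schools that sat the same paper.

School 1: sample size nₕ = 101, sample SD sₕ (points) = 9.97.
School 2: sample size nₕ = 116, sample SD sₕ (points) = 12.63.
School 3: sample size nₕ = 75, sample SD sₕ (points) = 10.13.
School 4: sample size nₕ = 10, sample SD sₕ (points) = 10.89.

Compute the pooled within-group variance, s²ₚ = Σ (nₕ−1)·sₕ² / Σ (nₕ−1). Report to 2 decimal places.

123.98

Degrees of freedom: 100 + 115 + 74 + 9 = 298.
Σ(nₕ−1)sₕ² = 100·99.4009 + 115·159.5169 + 74·102.6169 + 9·118.5921 = 36945.513.
s²ₚ = 36945.513 / 298 = 123.9782... → 123.98.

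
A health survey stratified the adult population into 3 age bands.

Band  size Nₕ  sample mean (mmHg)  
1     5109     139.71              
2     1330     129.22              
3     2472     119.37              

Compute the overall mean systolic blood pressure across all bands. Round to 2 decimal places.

132.50

N = 5109 + 1330 + 2472 = 8911.
Overall mean = Σ (Nₕ/N)·x̄ₕ — weight by population share, not a simple average.
Σ Nₕx̄ₕ = 5109·139.71 + 1330·129.22 + 2472·119.37 = 713778.39 + 171862.6 + 295082.64 = 1180723.63.
Divide by N: 1180723.63 / 8911 = 132.5018... → 132.50.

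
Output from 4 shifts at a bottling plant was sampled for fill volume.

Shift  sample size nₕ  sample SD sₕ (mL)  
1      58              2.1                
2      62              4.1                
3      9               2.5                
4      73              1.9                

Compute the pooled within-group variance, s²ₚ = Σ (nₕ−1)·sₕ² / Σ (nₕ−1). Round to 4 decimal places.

8.0136

1: (58−1)·2.1² = 57·4.41 = 251.37
2: (62−1)·4.1² = 61·16.81 = 1025.41
3: (9−1)·2.5² = 8·6.25 = 50
4: (73−1)·1.9² = 72·3.61 = 259.92
Numerator = 1586.7; denominator = Σ(nₕ−1) = 198.
s²ₚ = 1586.7/198 = 8.013636... → 8.0136.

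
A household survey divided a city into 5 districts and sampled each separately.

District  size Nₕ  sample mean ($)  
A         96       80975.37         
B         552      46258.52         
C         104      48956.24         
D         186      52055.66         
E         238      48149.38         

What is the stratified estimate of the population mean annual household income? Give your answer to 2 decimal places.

50630.69

N = 1176; weights Wₕ = Nₕ/N = (0.0816, 0.4694, 0.0884, 0.1582, 0.2024).
x̄_st = Σ Wₕ·x̄ₕ = 0.0816·80975.37 + 0.4694·46258.52 + 0.0884·48956.24 + 0.1582·52055.66 + 0.2024·48149.38 ≈ 50630.6911...
→ 50630.69.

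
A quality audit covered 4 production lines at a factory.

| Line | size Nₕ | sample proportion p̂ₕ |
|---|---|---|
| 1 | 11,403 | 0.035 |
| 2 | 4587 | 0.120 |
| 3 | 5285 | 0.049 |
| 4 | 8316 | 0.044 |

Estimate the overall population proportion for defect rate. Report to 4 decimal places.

N = 11403 + 4587 + 5285 + 8316 = 29591.
Overall proportion = Σ (Nₕ/N)·p̂ₕ.
Σ Nₕp̂ₕ = 399.105 + 550.44 + 258.965 + 365.904 = 1574.414.
1574.414 / 29591 = 0.053206... → 0.0532.

0.0532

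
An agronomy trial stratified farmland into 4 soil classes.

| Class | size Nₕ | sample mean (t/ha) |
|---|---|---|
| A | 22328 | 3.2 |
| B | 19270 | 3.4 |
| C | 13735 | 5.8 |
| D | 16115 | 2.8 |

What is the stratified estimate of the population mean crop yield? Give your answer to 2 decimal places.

N = 22328 + 19270 + 13735 + 16115 = 71448.
Overall mean = Σ (Nₕ/N)·x̄ₕ — weight by population share, not a simple average.
Σ Nₕx̄ₕ = 22328·3.2 + 19270·3.4 + 13735·5.8 + 16115·2.8 = 71449.6 + 65518 + 79663 + 45122 = 261752.6.
Divide by N: 261752.6 / 71448 = 3.6635... → 3.66.

3.66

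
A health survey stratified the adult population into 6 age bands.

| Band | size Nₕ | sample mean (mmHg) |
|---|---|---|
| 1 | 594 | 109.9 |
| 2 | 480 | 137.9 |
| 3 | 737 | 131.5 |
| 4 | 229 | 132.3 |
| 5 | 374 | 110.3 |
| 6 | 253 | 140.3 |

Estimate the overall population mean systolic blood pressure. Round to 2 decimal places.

N = 2667; weights Wₕ = Nₕ/N = (0.2227, 0.1800, 0.2763, 0.0859, 0.1402, 0.0949).
x̄_st = Σ Wₕ·x̄ₕ = 0.2227·109.9 + 0.1800·137.9 + 0.2763·131.5 + 0.0859·132.3 + 0.1402·110.3 + 0.0949·140.3 ≈ 125.7716...
→ 125.77.

125.77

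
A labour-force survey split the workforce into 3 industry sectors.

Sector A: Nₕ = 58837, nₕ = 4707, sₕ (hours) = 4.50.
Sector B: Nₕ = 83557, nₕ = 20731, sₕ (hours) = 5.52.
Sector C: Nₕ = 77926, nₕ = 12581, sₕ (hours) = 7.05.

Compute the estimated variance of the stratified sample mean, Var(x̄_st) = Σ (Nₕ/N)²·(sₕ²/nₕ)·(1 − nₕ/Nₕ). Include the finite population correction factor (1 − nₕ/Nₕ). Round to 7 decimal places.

0.0008557

N = 220320. Term for each stratum: Wₕ²sₕ²/nₕ·(1−nₕ/Nₕ).
Var(x̄_st) = 0.0002822679 + 0.0001589543 + 0.0004144288 = 0.0008556511 → 0.0008557.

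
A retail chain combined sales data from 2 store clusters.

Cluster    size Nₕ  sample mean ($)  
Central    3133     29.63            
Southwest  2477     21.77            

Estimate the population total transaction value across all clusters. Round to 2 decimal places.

Estimate total by summing Nₕ·x̄ₕ over strata.
3133·29.63 + 2477·21.77 = 92830.79 + 53924.29 = 146755.08.

146755.08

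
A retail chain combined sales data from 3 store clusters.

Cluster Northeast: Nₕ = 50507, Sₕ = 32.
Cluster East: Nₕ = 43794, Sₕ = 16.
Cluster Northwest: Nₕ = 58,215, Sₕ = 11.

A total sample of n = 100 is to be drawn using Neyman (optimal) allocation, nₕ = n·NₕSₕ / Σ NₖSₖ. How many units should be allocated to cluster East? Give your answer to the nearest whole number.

24

Σ NₕSₕ = 50507·32 + 43794·16 + 58215·11 = 2957293.
Share for East: 700704/2957293 = 0.23694.
n_East = 100 × 0.23694 = 23.694... → 24.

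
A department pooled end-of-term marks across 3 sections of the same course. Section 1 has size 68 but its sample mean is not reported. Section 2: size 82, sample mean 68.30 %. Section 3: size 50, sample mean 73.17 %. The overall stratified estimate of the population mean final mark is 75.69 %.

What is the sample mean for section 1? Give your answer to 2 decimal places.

N = 68 + 82 + 50 = 200.
Overall total = μ·N = 75.69·200 = 15138.
Subtract the known strata: 82·68.30 + 50·73.17 = 9259.1.
Remaining total for section 1: 15138 − 9259.1 = 5878.9.
Divide by its size: 5878.9 / 68 = 86.4544... → 86.45.

86.45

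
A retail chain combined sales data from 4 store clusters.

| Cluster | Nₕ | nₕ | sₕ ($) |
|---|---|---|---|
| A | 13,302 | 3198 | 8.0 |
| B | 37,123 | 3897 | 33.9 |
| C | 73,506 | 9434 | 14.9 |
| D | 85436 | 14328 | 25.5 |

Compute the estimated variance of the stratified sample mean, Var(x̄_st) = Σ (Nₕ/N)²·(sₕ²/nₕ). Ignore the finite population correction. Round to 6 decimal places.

N = 209367. Term for each stratum: Wₕ²sₕ²/nₕ.
Var(x̄_st) = 0.000080783 + 0.009271258 + 0.002900720 + 0.007557187 = 0.019809947 → 0.019810.

0.019810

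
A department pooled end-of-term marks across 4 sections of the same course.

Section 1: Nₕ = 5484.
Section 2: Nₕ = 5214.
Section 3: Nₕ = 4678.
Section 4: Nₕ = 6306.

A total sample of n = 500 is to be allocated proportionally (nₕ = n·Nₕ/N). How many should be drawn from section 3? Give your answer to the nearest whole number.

N = 5484 + 5214 + 4678 + 6306 = 21682.
n_3 = 500·4678/21682 = 107.878... → 108.

108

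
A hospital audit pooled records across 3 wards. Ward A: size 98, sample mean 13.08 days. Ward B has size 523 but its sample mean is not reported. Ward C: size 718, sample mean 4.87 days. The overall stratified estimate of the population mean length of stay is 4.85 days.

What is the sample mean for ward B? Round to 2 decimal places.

3.28

N = 98 + 523 + 718 = 1339.
Overall total = μ·N = 4.85·1339 = 6494.15.
Subtract the known strata: 98·13.08 + 718·4.87 = 4778.5.
Remaining total for ward B: 6494.15 − 4778.5 = 1715.65.
Divide by its size: 1715.65 / 523 = 3.2804... → 3.28.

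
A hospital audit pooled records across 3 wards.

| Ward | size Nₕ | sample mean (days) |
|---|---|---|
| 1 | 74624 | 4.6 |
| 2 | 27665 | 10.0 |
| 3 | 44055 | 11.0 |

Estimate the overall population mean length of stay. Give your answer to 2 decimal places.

7.55

x̄_st = (Σ Nₕx̄ₕ) / (Σ Nₕ) = (74624·4.6 + 27665·10.0 + 44055·11.0) / 146344
= 1104525.4 / 146344 = 7.5475... → 7.55.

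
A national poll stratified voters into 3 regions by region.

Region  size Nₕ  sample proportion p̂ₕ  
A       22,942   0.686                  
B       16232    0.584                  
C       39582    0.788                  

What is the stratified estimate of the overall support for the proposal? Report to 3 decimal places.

0.716

Wₕ = Nₕ/N with N = 78756: 0.2913, 0.2061, 0.5026.
p̂_st = 0.2913·0.686 + 0.2061·0.584 + 0.5026·0.788 ≈ 0.71624... → 0.716.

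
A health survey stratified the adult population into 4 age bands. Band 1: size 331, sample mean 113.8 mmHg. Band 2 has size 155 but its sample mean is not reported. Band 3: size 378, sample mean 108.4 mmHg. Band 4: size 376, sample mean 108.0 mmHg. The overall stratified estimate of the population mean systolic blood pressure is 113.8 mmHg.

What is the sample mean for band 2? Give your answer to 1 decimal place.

141.0

N = 331 + 155 + 378 + 376 = 1240.
Overall total = μ·N = 113.8·1240 = 141112.
Subtract the known strata: 331·113.8 + 378·108.4 + 376·108.0 = 119251.
Remaining total for band 2: 141112 − 119251 = 21861.
Divide by its size: 21861 / 155 = 141.039... → 141.0.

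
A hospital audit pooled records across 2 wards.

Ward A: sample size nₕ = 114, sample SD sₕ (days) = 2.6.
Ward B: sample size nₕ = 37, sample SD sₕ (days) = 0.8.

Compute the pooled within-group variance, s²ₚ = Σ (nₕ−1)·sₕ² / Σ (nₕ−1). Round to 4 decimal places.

A: (114−1)·2.6² = 113·6.76 = 763.88
B: (37−1)·0.8² = 36·0.64 = 23.04
Numerator = 786.92; denominator = Σ(nₕ−1) = 149.
s²ₚ = 786.92/149 = 5.281342... → 5.2813.

5.2813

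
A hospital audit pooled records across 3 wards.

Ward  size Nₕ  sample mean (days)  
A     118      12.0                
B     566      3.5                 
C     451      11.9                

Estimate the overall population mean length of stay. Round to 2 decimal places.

x̄_st = (Σ Nₕx̄ₕ) / (Σ Nₕ) = (118·12.0 + 566·3.5 + 451·11.9) / 1135
= 8763.9 / 1135 = 7.7215... → 7.72.

7.72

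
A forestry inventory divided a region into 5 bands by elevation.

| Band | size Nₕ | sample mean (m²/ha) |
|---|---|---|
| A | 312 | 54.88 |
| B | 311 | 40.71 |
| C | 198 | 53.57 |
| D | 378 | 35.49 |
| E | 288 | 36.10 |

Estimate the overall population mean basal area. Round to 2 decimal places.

43.18

x̄_st = (Σ Nₕx̄ₕ) / (Σ Nₕ) = (312·54.88 + 311·40.71 + 198·53.57 + 378·35.49 + 288·36.10) / 1487
= 64202.25 / 1487 = 43.1757... → 43.18.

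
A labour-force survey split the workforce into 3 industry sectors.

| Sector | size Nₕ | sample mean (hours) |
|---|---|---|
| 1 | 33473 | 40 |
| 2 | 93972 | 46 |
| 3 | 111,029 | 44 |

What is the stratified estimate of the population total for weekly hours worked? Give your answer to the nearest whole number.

10546908

Estimate total by summing Nₕ·x̄ₕ over strata.
33473·40 + 93972·46 + 111029·44 = 1338920 + 4322712 + 4885276 = 10546908.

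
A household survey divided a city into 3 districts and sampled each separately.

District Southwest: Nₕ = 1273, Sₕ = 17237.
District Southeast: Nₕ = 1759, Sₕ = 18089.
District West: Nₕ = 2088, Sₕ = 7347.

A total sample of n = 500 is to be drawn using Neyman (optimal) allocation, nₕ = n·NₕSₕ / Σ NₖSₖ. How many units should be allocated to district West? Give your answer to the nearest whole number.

111

Σ NₕSₕ = 1273·17237 + 1759·18089 + 2088·7347 = 69101788.
Share for West: 15340536/69101788 = 0.22200.
n_West = 500 × 0.22200 = 111.000... → 111.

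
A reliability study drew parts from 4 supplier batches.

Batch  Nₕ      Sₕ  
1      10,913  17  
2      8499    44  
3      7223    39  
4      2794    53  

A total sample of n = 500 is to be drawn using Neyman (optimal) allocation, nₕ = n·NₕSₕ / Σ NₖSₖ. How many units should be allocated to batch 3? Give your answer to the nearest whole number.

142

Σ NₕSₕ = 10913·17 + 8499·44 + 7223·39 + 2794·53 = 989256.
Share for 3: 281697/989256 = 0.28476.
n_3 = 500 × 0.28476 = 142.378... → 142.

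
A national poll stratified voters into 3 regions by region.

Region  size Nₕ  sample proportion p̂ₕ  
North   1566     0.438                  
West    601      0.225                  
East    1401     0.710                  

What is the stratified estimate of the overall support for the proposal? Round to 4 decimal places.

0.5089

Wₕ = Nₕ/N with N = 3568: 0.4389, 0.1684, 0.3927.
p̂_st = 0.4389·0.438 + 0.1684·0.225 + 0.3927·0.710 ≈ 0.508925... → 0.5089.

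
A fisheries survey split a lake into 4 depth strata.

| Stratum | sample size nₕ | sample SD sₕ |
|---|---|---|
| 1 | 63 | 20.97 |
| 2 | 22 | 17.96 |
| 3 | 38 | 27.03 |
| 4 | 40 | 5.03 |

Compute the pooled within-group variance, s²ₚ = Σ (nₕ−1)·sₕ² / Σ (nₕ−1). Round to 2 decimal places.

Degrees of freedom: 62 + 21 + 37 + 39 = 159.
Σ(nₕ−1)sₕ² = 62·439.7409 + 21·322.5616 + 37·730.6209 + 39·25.3009 = 62057.4378.
s²ₚ = 62057.4378 / 159 = 390.2984... → 390.30.

390.30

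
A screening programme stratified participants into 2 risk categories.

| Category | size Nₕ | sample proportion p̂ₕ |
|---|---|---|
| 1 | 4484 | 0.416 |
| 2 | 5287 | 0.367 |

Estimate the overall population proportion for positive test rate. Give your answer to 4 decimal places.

N = 4484 + 5287 = 9771.
Overall proportion = Σ (Nₕ/N)·p̂ₕ.
Σ Nₕp̂ₕ = 1865.344 + 1940.329 = 3805.673.
3805.673 / 9771 = 0.389487... → 0.3895.

0.3895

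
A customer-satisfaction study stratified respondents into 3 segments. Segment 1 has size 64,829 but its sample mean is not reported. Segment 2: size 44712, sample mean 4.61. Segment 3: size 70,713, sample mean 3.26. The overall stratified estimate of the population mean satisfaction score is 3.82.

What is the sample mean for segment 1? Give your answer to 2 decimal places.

3.89

N = 64829 + 44712 + 70713 = 180254.
Overall total = μ·N = 3.82·180254 = 688570.28.
Subtract the known strata: 44712·4.61 + 70713·3.26 = 436646.7.
Remaining total for segment 1: 688570.28 − 436646.7 = 251923.58.
Divide by its size: 251923.58 / 64829 = 3.8860... → 3.89.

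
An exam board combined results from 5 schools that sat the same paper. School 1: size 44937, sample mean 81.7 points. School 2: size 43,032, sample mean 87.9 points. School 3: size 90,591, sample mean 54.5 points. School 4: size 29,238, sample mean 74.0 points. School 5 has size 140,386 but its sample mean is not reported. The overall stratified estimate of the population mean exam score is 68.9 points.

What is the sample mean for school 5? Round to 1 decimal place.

N = 44937 + 43032 + 90591 + 29238 + 140386 = 348184.
Overall total = μ·N = 68.9·348184 = 23989877.6.
Subtract the known strata: 44937·81.7 + 43032·87.9 + 90591·54.5 + 29238·74.0 = 14554687.2.
Remaining total for school 5: 23989877.6 − 14554687.2 = 9435190.4.
Divide by its size: 9435190.4 / 140386 = 67.209... → 67.2.

67.2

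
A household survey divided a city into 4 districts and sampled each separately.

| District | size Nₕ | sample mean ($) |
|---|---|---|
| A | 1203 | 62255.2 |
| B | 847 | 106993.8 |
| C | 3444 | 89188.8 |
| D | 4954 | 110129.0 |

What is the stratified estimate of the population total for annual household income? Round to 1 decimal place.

1018262047.4

Estimate total by summing Nₕ·x̄ₕ over strata.
1203·62255.2 + 847·106993.8 + 3444·89188.8 + 4954·110129.0 = 74893005.6 + 90623748.6 + 307166227.2 + 545579066 = 1018262047.4.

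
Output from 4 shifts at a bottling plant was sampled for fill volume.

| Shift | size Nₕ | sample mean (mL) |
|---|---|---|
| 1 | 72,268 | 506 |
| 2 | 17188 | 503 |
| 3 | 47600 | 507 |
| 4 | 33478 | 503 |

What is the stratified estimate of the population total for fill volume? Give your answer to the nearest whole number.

86185806

1: 72268·506 = 36567608
2: 17188·503 = 8645564
3: 47600·507 = 24133200
4: 33478·503 = 16839434
τ̂ = Σ Nₕx̄ₕ = 86185806.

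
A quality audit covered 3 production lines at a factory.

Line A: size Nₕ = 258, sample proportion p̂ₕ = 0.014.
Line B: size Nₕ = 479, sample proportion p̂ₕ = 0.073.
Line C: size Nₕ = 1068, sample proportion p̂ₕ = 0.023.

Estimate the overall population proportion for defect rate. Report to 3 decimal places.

Wₕ = Nₕ/N with N = 1805: 0.1429, 0.2654, 0.5917.
p̂_st = 0.1429·0.014 + 0.2654·0.073 + 0.5917·0.023 ≈ 0.03498... → 0.035.

0.035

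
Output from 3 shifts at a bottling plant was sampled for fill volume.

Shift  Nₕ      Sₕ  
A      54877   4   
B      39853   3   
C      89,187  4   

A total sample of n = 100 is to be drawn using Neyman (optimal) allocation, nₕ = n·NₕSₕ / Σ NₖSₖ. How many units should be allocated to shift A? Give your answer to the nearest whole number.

Σ NₕSₕ = 54877·4 + 39853·3 + 89187·4 = 695815.
Share for A: 219508/695815 = 0.31547.
n_A = 100 × 0.31547 = 31.547... → 32.

32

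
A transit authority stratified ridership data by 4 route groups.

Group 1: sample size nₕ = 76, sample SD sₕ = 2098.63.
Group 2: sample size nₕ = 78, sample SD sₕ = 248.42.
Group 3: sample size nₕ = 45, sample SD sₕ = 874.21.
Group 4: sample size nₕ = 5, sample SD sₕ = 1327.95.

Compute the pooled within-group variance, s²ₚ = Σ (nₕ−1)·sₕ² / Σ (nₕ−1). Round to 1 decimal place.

Degrees of freedom: 75 + 77 + 44 + 4 = 200.
Σ(nₕ−1)sₕ² = 75·4404247.8769 + 77·61712.4964 + 44·764243.1241 + 4·1763451.2025 = 375750955.2607.
s²ₚ = 375750955.2607 / 200 = 1878754.776... → 1878754.8.

1878754.8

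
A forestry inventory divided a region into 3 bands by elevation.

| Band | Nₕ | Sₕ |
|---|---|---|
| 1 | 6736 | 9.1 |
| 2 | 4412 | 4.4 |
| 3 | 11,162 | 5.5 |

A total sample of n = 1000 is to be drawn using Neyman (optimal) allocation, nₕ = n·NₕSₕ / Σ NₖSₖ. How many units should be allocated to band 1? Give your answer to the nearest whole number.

Σ NₕSₕ = 6736·9.1 + 4412·4.4 + 11162·5.5 = 142101.4.
Share for 1: 61297.6/142101.4 = 0.43137.
n_1 = 1000 × 0.43137 = 431.365... → 431.

431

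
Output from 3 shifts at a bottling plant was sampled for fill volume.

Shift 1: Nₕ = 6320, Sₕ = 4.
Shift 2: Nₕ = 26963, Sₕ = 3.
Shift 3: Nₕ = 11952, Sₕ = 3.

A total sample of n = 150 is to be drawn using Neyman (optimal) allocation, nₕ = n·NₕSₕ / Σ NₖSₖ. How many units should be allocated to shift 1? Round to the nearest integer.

27

Σ NₕSₕ = 6320·4 + 26963·3 + 11952·3 = 142025.
Share for 1: 25280/142025 = 0.17800.
n_1 = 150 × 0.17800 = 26.700... → 27.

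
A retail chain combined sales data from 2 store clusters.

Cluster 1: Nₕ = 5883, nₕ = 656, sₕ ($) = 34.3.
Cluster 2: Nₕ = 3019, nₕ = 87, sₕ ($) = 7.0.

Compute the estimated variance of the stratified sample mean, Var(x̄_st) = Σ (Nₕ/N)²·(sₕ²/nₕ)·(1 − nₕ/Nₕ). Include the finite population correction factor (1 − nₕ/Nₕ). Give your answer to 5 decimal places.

N = 8902; Wₕ = Nₕ/N.
cluster 1: (5883/8902)²·34.3²/656·(1 − 656/5883) = 0.69592201
cluster 2: (3019/8902)²·7.0²/87·(1 − 87/3019) = 0.06291131
Sum = 0.75883332 → 0.75883.

0.75883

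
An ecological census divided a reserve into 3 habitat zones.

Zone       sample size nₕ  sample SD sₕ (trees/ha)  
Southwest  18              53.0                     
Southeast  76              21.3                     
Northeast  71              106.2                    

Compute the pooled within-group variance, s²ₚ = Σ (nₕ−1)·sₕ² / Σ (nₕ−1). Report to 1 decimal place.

Southwest: (18−1)·53.0² = 17·2809 = 47753
Southeast: (76−1)·21.3² = 75·453.69 = 34026.75
Northeast: (71−1)·106.2² = 70·11278.44 = 789490.8
Numerator = 871270.55; denominator = Σ(nₕ−1) = 162.
s²ₚ = 871270.55/162 = 5378.213... → 5378.2.

5378.2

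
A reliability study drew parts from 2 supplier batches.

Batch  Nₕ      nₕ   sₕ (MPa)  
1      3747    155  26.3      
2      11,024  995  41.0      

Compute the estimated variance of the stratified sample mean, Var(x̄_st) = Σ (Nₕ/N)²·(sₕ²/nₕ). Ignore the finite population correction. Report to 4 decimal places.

N = 14771. Term for each stratum: Wₕ²sₕ²/nₕ.
Var(x̄_st) = 0.2871623 + 0.9410295 = 1.2281918 → 1.2282.

1.2282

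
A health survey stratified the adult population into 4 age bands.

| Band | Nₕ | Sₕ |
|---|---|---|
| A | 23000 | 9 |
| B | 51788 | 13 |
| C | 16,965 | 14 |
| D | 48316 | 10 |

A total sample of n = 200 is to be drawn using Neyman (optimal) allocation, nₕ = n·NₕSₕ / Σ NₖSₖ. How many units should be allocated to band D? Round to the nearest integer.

60

Σ NₕSₕ = 23000·9 + 51788·13 + 16965·14 + 48316·10 = 1600914.
Share for D: 483160/1600914 = 0.30180.
n_D = 200 × 0.30180 = 60.361... → 60.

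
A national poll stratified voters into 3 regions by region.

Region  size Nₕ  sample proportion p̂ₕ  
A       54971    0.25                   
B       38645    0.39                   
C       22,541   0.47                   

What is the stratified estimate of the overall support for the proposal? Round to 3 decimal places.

Wₕ = Nₕ/N with N = 116157: 0.4732, 0.3327, 0.1941.
p̂_st = 0.4732·0.25 + 0.3327·0.39 + 0.1941·0.47 ≈ 0.33927... → 0.339.

0.339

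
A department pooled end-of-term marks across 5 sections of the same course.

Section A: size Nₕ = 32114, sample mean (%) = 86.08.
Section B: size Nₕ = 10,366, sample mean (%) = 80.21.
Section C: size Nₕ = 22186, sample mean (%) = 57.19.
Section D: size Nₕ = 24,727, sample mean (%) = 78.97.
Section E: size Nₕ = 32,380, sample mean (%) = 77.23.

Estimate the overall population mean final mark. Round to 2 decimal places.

76.52

N = 32114 + 10366 + 22186 + 24727 + 32380 = 121773.
The stratified mean weights each stratum mean by its population share Nₕ/N.
Σ Nₕx̄ₕ = 32114·86.08 + 10366·80.21 + 22186·57.19 + 24727·78.97 + 32380·77.23 = 2764373.12 + 831456.86 + 1268817.34 + 1952691.19 + 2500707.4 = 9318045.91.
Divide by N: 9318045.91 / 121773 = 76.5198... → 76.52.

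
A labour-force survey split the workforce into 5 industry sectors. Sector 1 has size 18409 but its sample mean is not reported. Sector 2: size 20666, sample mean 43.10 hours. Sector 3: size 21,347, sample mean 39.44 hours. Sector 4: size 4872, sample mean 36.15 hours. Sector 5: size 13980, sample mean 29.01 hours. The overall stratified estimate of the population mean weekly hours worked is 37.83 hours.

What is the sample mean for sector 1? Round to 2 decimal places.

N = 18409 + 20666 + 21347 + 4872 + 13980 = 79274.
Overall total = μ·N = 37.83·79274 = 2998935.42.
Subtract the known strata: 20666·43.10 + 21347·39.44 + 4872·36.15 + 13980·29.01 = 2314312.88.
Remaining total for sector 1: 2998935.42 − 2314312.88 = 684622.54.
Divide by its size: 684622.54 / 18409 = 37.1896... → 37.19.

37.19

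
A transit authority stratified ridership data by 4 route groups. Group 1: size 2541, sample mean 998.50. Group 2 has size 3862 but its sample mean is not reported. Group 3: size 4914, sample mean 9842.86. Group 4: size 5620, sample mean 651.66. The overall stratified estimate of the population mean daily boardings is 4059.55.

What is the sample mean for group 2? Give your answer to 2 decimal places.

3674.07

Σ Nₕx̄ₕ = N·μ, so 3862·x̄_2 = 16937·4059.55 − (2541·998.50 + 4914·9842.86 + 5620·651.66).
= 68756598.35 − 54567331.74 = 14189266.61.
x̄_2 = 14189266.61 / 3862 = 3674.0721... → 3674.07.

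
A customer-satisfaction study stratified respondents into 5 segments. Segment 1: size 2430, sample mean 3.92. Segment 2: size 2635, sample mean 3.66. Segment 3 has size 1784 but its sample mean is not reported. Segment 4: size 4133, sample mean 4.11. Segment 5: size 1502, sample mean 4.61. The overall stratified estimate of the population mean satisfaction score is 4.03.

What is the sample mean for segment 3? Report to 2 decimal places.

Σ Nₕx̄ₕ = N·μ, so 1784·x̄_3 = 12484·4.03 − (2430·3.92 + 2635·3.66 + 4133·4.11 + 1502·4.61).
= 50310.52 − 43080.55 = 7229.97.
x̄_3 = 7229.97 / 1784 = 4.0527... → 4.05.

4.05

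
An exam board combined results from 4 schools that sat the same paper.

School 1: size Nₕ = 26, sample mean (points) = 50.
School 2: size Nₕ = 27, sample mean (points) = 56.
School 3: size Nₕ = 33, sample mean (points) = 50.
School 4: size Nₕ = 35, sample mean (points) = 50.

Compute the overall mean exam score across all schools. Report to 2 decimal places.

x̄_st = (Σ Nₕx̄ₕ) / (Σ Nₕ) = (26·50 + 27·56 + 33·50 + 35·50) / 121
= 6212 / 121 = 51.3388... → 51.34.

51.34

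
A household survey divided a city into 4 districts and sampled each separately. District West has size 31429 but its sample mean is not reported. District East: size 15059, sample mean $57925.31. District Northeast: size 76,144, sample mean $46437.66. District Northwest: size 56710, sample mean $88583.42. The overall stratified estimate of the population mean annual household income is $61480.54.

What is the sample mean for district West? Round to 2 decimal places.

50724.83

Σ Nₕx̄ₕ = N·μ, so 31429·x̄_West = 179342·61480.54 − (15059·57925.31 + 76144·46437.66 + 56710·88583.42).
= 11026043004.68 − 9431812174.53 = 1594230830.15.
x̄_West = 1594230830.15 / 31429 = 50724.8347... → 50724.83.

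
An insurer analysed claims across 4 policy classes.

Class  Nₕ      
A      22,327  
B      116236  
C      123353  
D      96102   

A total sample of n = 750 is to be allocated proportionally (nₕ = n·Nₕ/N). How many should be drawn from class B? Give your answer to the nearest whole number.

243

N = 22327 + 116236 + 123353 + 96102 = 358018.
n_B = 750·116236/358018 = 243.499... → 243.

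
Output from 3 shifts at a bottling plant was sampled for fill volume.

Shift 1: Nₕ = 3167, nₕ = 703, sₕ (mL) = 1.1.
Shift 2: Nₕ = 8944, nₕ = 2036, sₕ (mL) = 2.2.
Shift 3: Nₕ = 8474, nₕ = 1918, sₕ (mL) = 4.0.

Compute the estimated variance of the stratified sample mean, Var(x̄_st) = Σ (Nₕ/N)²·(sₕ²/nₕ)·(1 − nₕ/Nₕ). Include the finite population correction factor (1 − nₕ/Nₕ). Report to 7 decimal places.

0.0014720

N = 20585. Term for each stratum: Wₕ²sₕ²/nₕ·(1−nₕ/Nₕ).
Var(x̄_st) = 0.0000316969 + 0.0003466171 + 0.0010936971 = 0.0014720111 → 0.0014720.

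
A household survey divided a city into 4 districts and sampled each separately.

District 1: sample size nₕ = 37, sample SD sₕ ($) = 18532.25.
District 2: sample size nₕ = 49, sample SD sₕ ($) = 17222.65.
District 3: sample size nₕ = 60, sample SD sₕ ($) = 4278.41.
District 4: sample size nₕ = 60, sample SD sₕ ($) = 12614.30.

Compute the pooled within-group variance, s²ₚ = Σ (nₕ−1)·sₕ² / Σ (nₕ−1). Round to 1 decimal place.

183514033.6

1: (37−1)·18532.25² = 36·343444290.0625 = 12363994442.25
2: (49−1)·17222.65² = 48·296619673.0225 = 14237744305.08
3: (60−1)·4278.41² = 59·18304792.1281 = 1079982735.5579
4: (60−1)·12614.30² = 59·159120564.49 = 9388113304.91
Numerator = 37069834787.7979; denominator = Σ(nₕ−1) = 202.
s²ₚ = 37069834787.7979/202 = 183514033.603... → 183514033.6.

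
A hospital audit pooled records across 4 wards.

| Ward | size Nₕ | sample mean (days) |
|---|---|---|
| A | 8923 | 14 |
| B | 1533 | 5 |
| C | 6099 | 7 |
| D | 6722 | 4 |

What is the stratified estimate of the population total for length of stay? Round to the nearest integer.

Estimate total by summing Nₕ·x̄ₕ over strata.
8923·14 + 1533·5 + 6099·7 + 6722·4 = 124922 + 7665 + 42693 + 26888 = 202168.

202168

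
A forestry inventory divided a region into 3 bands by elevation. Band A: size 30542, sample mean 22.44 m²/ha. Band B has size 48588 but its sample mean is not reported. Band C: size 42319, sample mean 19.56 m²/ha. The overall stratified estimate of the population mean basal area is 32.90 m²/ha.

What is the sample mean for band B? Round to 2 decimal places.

51.09

Σ Nₕx̄ₕ = N·μ, so 48588·x̄_B = 121449·32.90 − (30542·22.44 + 42319·19.56).
= 3995672.1 − 1513122.12 = 2482549.98.
x̄_B = 2482549.98 / 48588 = 51.0939... → 51.09.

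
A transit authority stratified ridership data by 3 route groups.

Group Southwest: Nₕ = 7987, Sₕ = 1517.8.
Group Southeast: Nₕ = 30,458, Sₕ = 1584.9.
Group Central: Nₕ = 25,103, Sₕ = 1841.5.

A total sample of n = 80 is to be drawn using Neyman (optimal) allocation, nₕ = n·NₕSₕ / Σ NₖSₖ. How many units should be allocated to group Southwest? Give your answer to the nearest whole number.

9

Southwest: NₕSₕ = 7987·1517.8 = 12122668.6
Southeast: NₕSₕ = 30458·1584.9 = 48272884.2
Central: NₕSₕ = 25103·1841.5 = 46227174.5
Σ NₕSₕ = 106622727.3.
n_Southwest = 80·12122668.6/106622727.3 = 9.096... → 9.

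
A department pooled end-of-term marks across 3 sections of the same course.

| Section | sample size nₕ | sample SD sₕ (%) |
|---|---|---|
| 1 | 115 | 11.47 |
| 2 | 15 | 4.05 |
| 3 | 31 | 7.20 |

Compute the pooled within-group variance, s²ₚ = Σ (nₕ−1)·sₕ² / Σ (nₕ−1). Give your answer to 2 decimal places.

Degrees of freedom: 114 + 14 + 30 = 158.
Σ(nₕ−1)sₕ² = 114·131.5609 + 14·16.4025 + 30·51.84 = 16782.7776.
s²ₚ = 16782.7776 / 158 = 106.2201... → 106.22.

106.22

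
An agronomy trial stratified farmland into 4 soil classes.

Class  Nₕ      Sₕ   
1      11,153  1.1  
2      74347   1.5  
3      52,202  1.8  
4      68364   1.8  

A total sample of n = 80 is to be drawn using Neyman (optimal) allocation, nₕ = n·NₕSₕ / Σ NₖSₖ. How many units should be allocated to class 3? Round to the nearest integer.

Σ NₕSₕ = 11153·1.1 + 74347·1.5 + 52202·1.8 + 68364·1.8 = 340807.6.
Share for 3: 93963.6/340807.6 = 0.27571.
n_3 = 80 × 0.27571 = 22.057... → 22.

22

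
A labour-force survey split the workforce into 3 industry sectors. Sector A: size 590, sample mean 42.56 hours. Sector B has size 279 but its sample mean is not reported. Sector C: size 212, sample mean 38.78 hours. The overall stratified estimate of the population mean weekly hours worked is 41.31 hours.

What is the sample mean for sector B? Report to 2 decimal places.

N = 590 + 279 + 212 = 1081.
Overall total = μ·N = 41.31·1081 = 44656.11.
Subtract the known strata: 590·42.56 + 212·38.78 = 33331.76.
Remaining total for sector B: 44656.11 − 33331.76 = 11324.35.
Divide by its size: 11324.35 / 279 = 40.5891... → 40.59.

40.59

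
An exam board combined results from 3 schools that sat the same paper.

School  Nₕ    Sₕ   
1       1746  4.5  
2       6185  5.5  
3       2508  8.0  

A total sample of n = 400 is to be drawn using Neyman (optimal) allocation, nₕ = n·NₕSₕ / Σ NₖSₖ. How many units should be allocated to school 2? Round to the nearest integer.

220

1: NₕSₕ = 1746·4.5 = 7857
2: NₕSₕ = 6185·5.5 = 34017.5
3: NₕSₕ = 2508·8.0 = 20064
Σ NₕSₕ = 61938.5.
n_2 = 400·34017.5/61938.5 = 219.686... → 220.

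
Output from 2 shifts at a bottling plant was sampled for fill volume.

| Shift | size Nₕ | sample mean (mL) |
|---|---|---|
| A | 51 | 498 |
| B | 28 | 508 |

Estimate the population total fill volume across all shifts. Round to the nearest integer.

A: 51·498 = 25398
B: 28·508 = 14224
τ̂ = Σ Nₕx̄ₕ = 39622.

39622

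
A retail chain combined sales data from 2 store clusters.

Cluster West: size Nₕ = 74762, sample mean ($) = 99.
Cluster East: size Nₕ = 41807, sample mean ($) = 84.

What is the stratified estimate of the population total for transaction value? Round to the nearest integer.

West: 74762·99 = 7401438
East: 41807·84 = 3511788
τ̂ = Σ Nₕx̄ₕ = 10913226.

10913226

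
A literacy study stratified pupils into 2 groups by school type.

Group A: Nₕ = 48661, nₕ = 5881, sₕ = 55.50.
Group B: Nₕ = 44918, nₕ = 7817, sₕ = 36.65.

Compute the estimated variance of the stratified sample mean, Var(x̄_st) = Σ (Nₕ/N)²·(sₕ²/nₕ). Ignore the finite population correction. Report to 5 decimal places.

0.18122

N = 93579; Wₕ = Nₕ/N.
group A: (48661/93579)²·55.50²/5881 = 0.14162504
group B: (44918/93579)²·36.65²/7817 = 0.03959058
Sum = 0.18121562 → 0.18122.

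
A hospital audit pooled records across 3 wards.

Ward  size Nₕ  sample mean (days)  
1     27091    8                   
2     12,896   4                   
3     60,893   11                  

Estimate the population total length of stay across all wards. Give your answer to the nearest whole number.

Population total = Σ Nₕ·x̄ₕ (each stratum's size times its mean).
27091·8 + 12896·4 + 60893·11 = 216728 + 51584 + 669823 = 938135.

938135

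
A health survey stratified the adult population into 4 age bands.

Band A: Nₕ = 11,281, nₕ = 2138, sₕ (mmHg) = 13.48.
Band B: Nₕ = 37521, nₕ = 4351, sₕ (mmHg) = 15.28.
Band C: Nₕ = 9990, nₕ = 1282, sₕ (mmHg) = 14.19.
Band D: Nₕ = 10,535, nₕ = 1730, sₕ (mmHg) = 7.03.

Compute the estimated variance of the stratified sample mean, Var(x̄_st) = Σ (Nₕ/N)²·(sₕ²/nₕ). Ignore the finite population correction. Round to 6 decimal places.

N = 69327; Wₕ = Nₕ/N.
band A: (11281/69327)²·13.48²/2138 = 0.002250414
band B: (37521/69327)²·15.28²/4351 = 0.015718157
band C: (9990/69327)²·14.19²/1282 = 0.003261391
band D: (10535/69327)²·7.03²/1730 = 0.000659673
Sum = 0.021889636 → 0.021890.

0.021890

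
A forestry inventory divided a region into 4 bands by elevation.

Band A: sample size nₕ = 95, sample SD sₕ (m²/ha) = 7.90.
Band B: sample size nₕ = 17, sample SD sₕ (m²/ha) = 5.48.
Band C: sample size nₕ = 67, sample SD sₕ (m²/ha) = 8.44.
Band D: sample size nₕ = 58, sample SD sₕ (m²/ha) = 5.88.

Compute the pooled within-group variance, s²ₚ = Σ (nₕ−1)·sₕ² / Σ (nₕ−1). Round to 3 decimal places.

55.876

A: (95−1)·7.90² = 94·62.41 = 5866.54
B: (17−1)·5.48² = 16·30.0304 = 480.4864
C: (67−1)·8.44² = 66·71.2336 = 4701.4176
D: (58−1)·5.88² = 57·34.5744 = 1970.7408
Numerator = 13019.1848; denominator = Σ(nₕ−1) = 233.
s²ₚ = 13019.1848/233 = 55.87633... → 55.876.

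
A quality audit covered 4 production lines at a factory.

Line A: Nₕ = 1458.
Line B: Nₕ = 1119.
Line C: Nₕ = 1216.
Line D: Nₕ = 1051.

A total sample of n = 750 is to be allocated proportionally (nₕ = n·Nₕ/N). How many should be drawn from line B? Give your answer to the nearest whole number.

N = 1458 + 1119 + 1216 + 1051 = 4844.
n_B = 750·1119/4844 = 173.256... → 173.

173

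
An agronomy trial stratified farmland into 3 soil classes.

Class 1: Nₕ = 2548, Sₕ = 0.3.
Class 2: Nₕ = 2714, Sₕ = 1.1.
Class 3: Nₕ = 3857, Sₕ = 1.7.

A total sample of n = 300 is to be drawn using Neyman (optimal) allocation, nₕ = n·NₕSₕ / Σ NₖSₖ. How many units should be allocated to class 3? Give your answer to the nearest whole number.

191

Σ NₕSₕ = 2548·0.3 + 2714·1.1 + 3857·1.7 = 10306.7.
Share for 3: 6556.9/10306.7 = 0.63618.
n_3 = 300 × 0.63618 = 190.854... → 191.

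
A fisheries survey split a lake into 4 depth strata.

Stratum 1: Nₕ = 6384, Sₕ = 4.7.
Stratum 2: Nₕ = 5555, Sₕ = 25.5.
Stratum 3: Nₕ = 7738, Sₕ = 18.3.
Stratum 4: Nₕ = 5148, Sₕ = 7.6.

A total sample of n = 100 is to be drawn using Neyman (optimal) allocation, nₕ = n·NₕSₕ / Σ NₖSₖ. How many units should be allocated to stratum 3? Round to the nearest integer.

Σ NₕSₕ = 6384·4.7 + 5555·25.5 + 7738·18.3 + 5148·7.6 = 352387.5.
Share for 3: 141605.4/352387.5 = 0.40185.
n_3 = 100 × 0.40185 = 40.185... → 40.

40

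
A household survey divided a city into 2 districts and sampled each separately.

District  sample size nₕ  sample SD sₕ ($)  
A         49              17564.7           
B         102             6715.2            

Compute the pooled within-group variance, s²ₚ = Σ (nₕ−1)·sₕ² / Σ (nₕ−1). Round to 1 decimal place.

A: (49−1)·17564.7² = 48·308518686.09 = 14808896932.32
B: (102−1)·6715.2² = 101·45093911.04 = 4554485015.04
Numerator = 19363381947.36; denominator = Σ(nₕ−1) = 149.
s²ₚ = 19363381947.36/149 = 129955583.539... → 129955583.5.

129955583.5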